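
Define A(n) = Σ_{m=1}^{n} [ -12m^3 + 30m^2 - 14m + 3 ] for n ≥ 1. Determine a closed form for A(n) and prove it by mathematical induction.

A(n) = -n(3n^3 - 4n^2 - 5n - 1)

We claim A(n) = -n(3n^3 - 4n^2 - 5n - 1) for all n ≥ 1.
Base step (n = 1): A(1) = 7, and the closed form gives 7. They agree.
Inductive step: assume the claim holds for n = m, so A(m) = m(-3m^3 + 4m^2 + 5m + 1).
Then A(m+1) = A(m) + (-12m^3 - 6m^2 + 10m + 7) = (m(-3m^3 + 4m^2 + 5m + 1)) + (-12m^3 - 6m^2 + 10m + 7).
Simplifying, A(m+1) = -(m + 1)(3m^3 + 5m^2 - 4m - 7) = -(m+1)(3(m+1)^3 - 4(m+1)^2 - 5(m+1) - 1),
which is the closed form with n = m+1.
By induction, the statement is established for all n ≥ 1.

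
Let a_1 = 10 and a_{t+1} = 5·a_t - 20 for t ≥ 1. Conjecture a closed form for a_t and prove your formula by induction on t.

Computing the first terms: a_1 = 10, a_2 = 30, a_3 = 130. This suggests a_t = 5^t + 5.
Base step (t = 1): the formula gives 10 = 10 = a_1.
Inductive step: assume the claim holds for t = j, so a_j = 5^j + 5.
Then a_{j+1} = 5·a_j - 20 = 5·(5^j + 5) - 20 = 5^(j + 1) + 5,
which is the claimed formula at t = j+1.
By the principle of mathematical induction, the result holds for all t ≥ 1.

a_t = 5^t + 5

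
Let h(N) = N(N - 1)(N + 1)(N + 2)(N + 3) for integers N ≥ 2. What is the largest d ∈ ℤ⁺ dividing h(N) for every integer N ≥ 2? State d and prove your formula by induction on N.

Computing the first values: h(2) = 120 and h(3) = 720; gcd(120, 720) = 120, so d ≤ 120.
We prove 120 | N(N - 1)(N + 1)(N + 2)(N + 3) for all N ≥ 2 by induction on N.
When N = 2: h(2) = 120 = 120·(1), so 120 | h(2).
Inductive step: assume the claim holds for N = k, i.e. 120 | h(k). Then
h(k+1) − h(k) = k·(k+1)·(k+2)·(k+3)·(k+4) − (k-1)·k·(k+1)·(k+2)·(k+3) = k·(k+1)·(k+2)·(k+3)·[(k+4) − (k-1)] = 5·k·(k+1)·(k+2)·(k+3). The product of 4 consecutive integers is divisible by (4)! = 24, so h(k+1) − h(k) is divisible by 5·24 = 120. By the inductive hypothesis 120 | h(k), hence 120 | h(k+1).
By the principle of mathematical induction, the result holds for all N ≥ 2.
Therefore the largest such d is 120.

d = 120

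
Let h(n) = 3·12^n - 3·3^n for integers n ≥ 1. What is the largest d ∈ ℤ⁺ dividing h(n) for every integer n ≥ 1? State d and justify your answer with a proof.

d = 27

Computing the first values: h(1) = 27 and h(2) = 405; gcd(27, 405) = 27, so d ≤ 27.
We prove 27 | 3·12^n - 3·3^n for all n ≥ 1 by induction on n.
For the base case n = 1: h(1) = 27 = 27·(1), so 27 | h(1).
For the inductive step, assume it holds for an arbitrary m ≥ 1, i.e. 27 | h(m). Then
h(m+1) − 12·h(m) = (3·12^(m+1) - 3·3^(m+1)) − 12·(3·12^m - 3·3^m) = (-3)·3^m·(3 − 12) = (27)·3^m. Since 27 | h(m) by the inductive hypothesis, 27 | 12·h(m); and 27 | 27 since 27 = 27·1. Therefore 27 | h(m+1).
This completes the induction.
Therefore the largest such d is 27.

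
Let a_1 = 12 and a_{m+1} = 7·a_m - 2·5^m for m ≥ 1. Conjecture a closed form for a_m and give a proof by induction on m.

a_m = 5^m + 7^m

Computing the first terms: a_1 = 12, a_2 = 74, a_3 = 468. This suggests a_m = 5^m + 7^m.
Base step (m = 1): the formula gives 12 = 12 = a_1.
Inductive step: suppose the statement holds for some k ≥ 1, so a_k = 5^k + 7^k.
Then a_{k+1} = 7·a_k - 2·5^k = 7·(5^k + 7^k) - 2·5^k = 5^(k + 1) + 7^(k + 1),
which is the claimed formula at m = k+1.
By the principle of mathematical induction, the result holds for all m ≥ 1.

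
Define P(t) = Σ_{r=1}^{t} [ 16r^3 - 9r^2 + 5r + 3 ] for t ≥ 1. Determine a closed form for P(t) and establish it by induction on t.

We claim P(t) = t(4t^3 + 5t^2 + 2t + 4) for all t ≥ 1.
Base step (t = 1): P(1) = 15, and the closed form gives 15. They agree.
Inductive step: assume the claim holds for t = r, so P(r) = r(4r^3 + 5r^2 + 2r + 4).
Then P(r+1) = P(r) + (16r^3 + 39r^2 + 35r + 15) = (r(4r^3 + 5r^2 + 2r + 4)) + (16r^3 + 39r^2 + 35r + 15).
Simplifying, P(r+1) = (r + 1)(4r^3 + 17r^2 + 24r + 15) = (r+1)(4(r+1)^3 + 5(r+1)^2 + 2(r+1) + 4),
which is the closed form with t = r+1.
By induction, the statement is established for all t ≥ 1.

P(t) = t(4t^3 + 5t^2 + 2t + 4)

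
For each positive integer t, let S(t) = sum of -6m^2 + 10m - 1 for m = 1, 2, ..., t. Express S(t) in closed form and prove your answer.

We claim S(t) = -t(2t^2 - 2t - 3) for all t ≥ 1.
For the base case t = 1: S(1) = 3, and the closed form gives 3. They agree.
Inductive step: assume the claim holds for t = m, so S(m) = m(-2m^2 + 2m + 3).
Then S(m+1) = S(m) + (-6m^2 - 2m + 3) = (m(-2m^2 + 2m + 3)) + (-6m^2 - 2m + 3).
Simplifying, S(m+1) = -(m + 1)(2m^2 + 2m - 3) = -(m+1)(2(m+1)^2 - 2(m+1) - 3),
which is the closed form with t = m+1.
By induction, the statement is established for all t ≥ 1.

S(t) = -t(2t^2 - 2t - 3)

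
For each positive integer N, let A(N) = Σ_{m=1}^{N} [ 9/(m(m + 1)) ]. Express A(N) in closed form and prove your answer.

A(N) = 9N/(N + 1)

We claim A(N) = 9N/(N + 1) for all N ≥ 1.
For the base case N = 1: A(1) = 9/2, and the closed form gives 9/2. They agree.
Inductive step: assume the claim holds for N = m, so A(m) = 9m/(m + 1).
Then A(m+1) = A(m) + (9/((m + 1)(m + 2))) = (9m/(m + 1)) + (9/((m + 1)(m + 2))).
Simplifying, A(m+1) = 9(m + 1)/(m + 2) = 9(m+1)/((m+1) + 1),
which is the closed form with N = m+1.
By induction, the statement is established for all N ≥ 1.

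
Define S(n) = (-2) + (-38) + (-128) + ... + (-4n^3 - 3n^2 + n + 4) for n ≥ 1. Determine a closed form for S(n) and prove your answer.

We claim S(n) = -n(n^3 + 3n^2 + 2n - 4) for all n ≥ 1.
Base case (n = 1): S(1) = -2, and the closed form gives -2. They agree.
Suppose the result is true for n = i, so S(i) = i(-i^3 - 3i^2 - 2i + 4).
Then S(i+1) = S(i) + (i - 4(i + 1)^3 - 3(i + 1)^2 + 5) = (i(-i^3 - 3i^2 - 2i + 4)) + (i - 4(i + 1)^3 - 3(i + 1)^2 + 5).
Simplifying, S(i+1) = -(i + 1)(i^3 + 6i^2 + 11i + 2) = -(i+1)((i+1)^3 + 3(i+1)^2 + 2(i+1) - 4),
which is the closed form with n = i+1.
By induction, the statement is established for all n ≥ 1.

S(n) = -n(n^3 + 3n^2 + 2n - 4)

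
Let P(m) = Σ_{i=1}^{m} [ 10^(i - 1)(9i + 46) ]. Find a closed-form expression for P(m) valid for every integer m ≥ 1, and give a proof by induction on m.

We claim P(m) = 10^m(m + 5) - 5 for all m ≥ 1.
Base case (m = 1): P(1) = 55, and the closed form gives 55. They agree.
Inductive step: suppose the statement holds for some i ≥ 1, so P(i) = 10^i(i + 5) - 5.
Then P(i+1) = P(i) + (10^i(9i + 55)) = (10^i(i + 5) - 5) + (10^i(9i + 55)).
Simplifying, P(i+1) = 10·10^i·i + 60·10^i - 5 = 10^(i+1)((i+1) + 5) - 5,
which is the closed form with m = i+1.
By induction, the statement is established for all m ≥ 1.

P(m) = 10^m(m + 5) - 5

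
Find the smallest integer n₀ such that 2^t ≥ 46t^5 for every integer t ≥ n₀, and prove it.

At t = 30: 1073741824 < 1117800000, so the inequality fails and n₀ ≥ 31. We prove 2^t ≥ 46t^5 for all t ≥ 31.
Base step (t = 31): 2^t = 2147483648 and 46t^5 = 1316940946, so 2147483648 ≥ 1316940946.
For the inductive step, assume it holds for an arbitrary m ≥ 31, so 2^m ≥ 46m^5.
Then 2^(m + 1) = 2·(2^m) ≥ 2·(46m^5).
Also, for m ≥ 31 we have 2·(46m^5) ≥ 46(m+1)^5, since 2 ≥ (1 + 1/m)^5 for all m ≥ 31.
Combining, 2^(m + 1) ≥ 46(m+1)^5.
By induction, the statement is established for all t ≥ 31.
Hence the smallest such n₀ is 31.

n₀ = 31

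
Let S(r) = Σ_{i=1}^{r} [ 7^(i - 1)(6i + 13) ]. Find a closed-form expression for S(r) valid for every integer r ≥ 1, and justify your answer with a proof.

We claim S(r) = 7^r(r + 2) - 2 for all r ≥ 1.
For the base case r = 1: S(1) = 19, and the closed form gives 19. They agree.
Suppose the result is true for r = i, so S(i) = 7^i(i + 2) - 2.
Then S(i+1) = S(i) + (7^i(6i + 19)) = (7^i(i + 2) - 2) + (7^i(6i + 19)).
Simplifying, S(i+1) = 7·7^i·i + 21·7^i - 2 = 7^(i+1)((i+1) + 2) - 2,
which is the closed form with r = i+1.
This completes the induction.

S(r) = 7^r(r + 2) - 2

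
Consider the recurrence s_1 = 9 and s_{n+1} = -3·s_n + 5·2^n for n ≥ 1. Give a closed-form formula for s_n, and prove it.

s_n = 7(-3)^(n - 1) + 2^n

Computing the first terms: s_1 = 9, s_2 = -17, s_3 = 71. This suggests s_n = 7(-3)^(n - 1) + 2^n.
Base step (n = 1): the formula gives 9 = 9 = s_1.
Inductive step: suppose the statement holds for some i ≥ 1, so s_i = 7(-3)^(i - 1) + 2^i.
Then s_{i+1} = -3·s_i + 5·2^i = -3·(7(-3)^(i - 1) + 2^i) + 5·2^i = 7(-3)^i + 2^(i + 1) = 7(-3)^((i+1) - 1) + 2^(i+1),
which is the claimed formula at n = i+1.
Hence, by induction on n, the claim holds for every n ≥ 1.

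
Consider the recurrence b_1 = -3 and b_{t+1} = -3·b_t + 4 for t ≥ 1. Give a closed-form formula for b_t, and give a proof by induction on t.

b_t = -4(-3)^(t - 1) + 1

Computing the first terms: b_1 = -3, b_2 = 13, b_3 = -35. This suggests b_t = -4(-3)^(t - 1) + 1.
Base step (t = 1): the formula gives -3 = -3 = b_1.
Inductive step: suppose the statement holds for some i ≥ 1, so b_i = -4(-3)^(i - 1) + 1.
Then b_{i+1} = -3·b_i + 4 = -3·(-4(-3)^(i - 1) + 1) + 4 = -4(-3)^i + 1 = -4(-3)^((i+1) - 1) + 1,
which is the claimed formula at t = i+1.
Hence, by induction on t, the claim holds for every t ≥ 1.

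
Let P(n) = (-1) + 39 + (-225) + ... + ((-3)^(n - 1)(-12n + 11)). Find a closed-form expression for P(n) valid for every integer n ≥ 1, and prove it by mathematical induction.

We claim P(n) = (-3)^n(3n - 2) + 2 for all n ≥ 1.
Base step (n = 1): P(1) = -1, and the closed form gives -1. They agree.
Suppose the result is true for n = i, so P(i) = (-3)^i(3i - 2) + 2.
Then P(i+1) = P(i) + ((-3)^i(-12i - 1)) = ((-3)^i(3i - 2) + 2) + ((-3)^i(-12i - 1)).
Simplifying, P(i+1) = (-3)^(i + 1) - (-3)^(i + 2)i + 2 = (-3)^(i+1)(3(i+1) - 2) + 2,
which is the closed form with n = i+1.
Hence, by induction on n, the claim holds for every n ≥ 1.

P(n) = (-3)^n(3n - 2) + 2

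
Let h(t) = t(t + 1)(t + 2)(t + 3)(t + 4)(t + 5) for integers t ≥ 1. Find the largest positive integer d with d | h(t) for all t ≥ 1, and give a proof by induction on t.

d = 720

Computing the first values: h(1) = 720 and h(2) = 5040; gcd(720, 5040) = 720, so d ≤ 720.
We prove 720 | t(t + 1)(t + 2)(t + 3)(t + 4)(t + 5) for all t ≥ 1 by induction on t.
When t = 1: h(1) = 720 = 720·(1), so 720 | h(1).
For the inductive step, assume it holds for an arbitrary p ≥ 1, i.e. 720 | h(p). Then
h(p+1) − h(p) = (p+1)·(p+2)·(p+3)·(p+4)·(p+5)·(p+6) − p·(p+1)·(p+2)·(p+3)·(p+4)·(p+5) = (p+1)·(p+2)·(p+3)·(p+4)·(p+5)·[(p+6) − p] = 6·(p+1)·(p+2)·(p+3)·(p+4)·(p+5). The product of 5 consecutive integers is divisible by (5)! = 120, so h(p+1) − h(p) is divisible by 6·120 = 720. By the inductive hypothesis 720 | h(p), hence 720 | h(p+1).
By the principle of mathematical induction, the result holds for all t ≥ 1.
Therefore the largest such d is 720.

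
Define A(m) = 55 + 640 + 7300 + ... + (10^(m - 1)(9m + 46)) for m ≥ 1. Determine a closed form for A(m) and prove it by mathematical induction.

A(m) = 10^m(m + 5) - 5

We claim A(m) = 10^m(m + 5) - 5 for all m ≥ 1.
Base step (m = 1): A(1) = 55, and the closed form gives 55. They agree.
Inductive step: suppose the statement holds for some p ≥ 1, so A(p) = 10^p(p + 5) - 5.
Then A(p+1) = A(p) + (10^p(9p + 55)) = (10^p(p + 5) - 5) + (10^p(9p + 55)).
Simplifying, A(p+1) = 10·10^p·p + 60·10^p - 5 = 10^(p+1)((p+1) + 5) - 5,
which is the closed form with m = p+1.
This completes the induction.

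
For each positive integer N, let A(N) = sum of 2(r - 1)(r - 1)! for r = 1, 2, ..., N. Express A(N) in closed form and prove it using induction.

A(N) = 2N! - 2

We claim A(N) = 2N! - 2 for all N ≥ 1.
For the base case N = 1: A(1) = 0, and the closed form gives 0. They agree.
Suppose the result is true for N = r, so A(r) = 2r! - 2.
Then A(r+1) = A(r) + (2r·r!) = (2r! - 2) + (2r·r!).
Simplifying, A(r+1) = 2(r+1)! - 2,
which is the closed form with N = r+1.
This completes the induction.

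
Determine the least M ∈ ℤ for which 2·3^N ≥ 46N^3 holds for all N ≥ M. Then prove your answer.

At N = 8: 13122 < 23552, so the inequality fails and M ≥ 9. We prove 2·3^N ≥ 46N^3 for all N ≥ 9.
When N = 9: 2·3^N = 39366 and 46N^3 = 33534, so 39366 ≥ 33534.
For the inductive step, assume it holds for an arbitrary m ≥ 9, so 2·3^m ≥ 46m^3.
Then 2·3^(m + 1) = 3·(2·3^m) ≥ 3·(46m^3).
Also, for m ≥ 9 we have 3·(46m^3) ≥ 46(m+1)^3, since 3 ≥ (1 + 1/m)^3 for all m ≥ 9.
Combining, 2·3^(m + 1) ≥ 46(m+1)^3.
By the principle of mathematical induction, the result holds for all N ≥ 9.
Hence the smallest such M is 9.

M = 9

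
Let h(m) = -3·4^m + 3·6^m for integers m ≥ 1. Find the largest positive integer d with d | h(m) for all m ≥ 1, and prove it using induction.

Computing the first values: h(1) = 6 and h(2) = 60; gcd(6, 60) = 6, so d ≤ 6.
We prove 6 | -3·4^m + 3·6^m for all m ≥ 1 by induction on m.
Base step (m = 1): h(1) = 6 = 6·(1), so 6 | h(1).
Suppose the result is true for m = r, i.e. 6 | h(r). Then
h(r+1) − 6·h(r) = (-3·4^(r+1) + 3·6^(r+1)) − 6·(-3·4^r + 3·6^r) = (-3)·4^r·(4 − 6) = (6)·4^r. Since 6 | h(r) by the inductive hypothesis, 6 | 6·h(r); and 6 | 6 since 6 = 6·1. Therefore 6 | h(r+1).
This completes the induction.
Therefore the largest such d is 6.

d = 6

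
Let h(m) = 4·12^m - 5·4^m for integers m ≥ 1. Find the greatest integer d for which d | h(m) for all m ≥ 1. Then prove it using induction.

Computing the first values: h(1) = 28 and h(2) = 496; gcd(28, 496) = 4, so d ≤ 4.
We prove 4 | 4·12^m - 5·4^m for all m ≥ 1 by induction on m.
Base case (m = 1): h(1) = 28 = 4·(7), so 4 | h(1).
Suppose the result is true for m = p, i.e. 4 | h(p). Then
h(p+1) − 12·h(p) = (4·12^(p+1) - 5·4^(p+1)) − 12·(4·12^p - 5·4^p) = (-5)·4^p·(4 − 12) = (40)·4^p. Since 4 | h(p) by the inductive hypothesis, 4 | 12·h(p); and 4 | 40 since 40 = 4·10. Therefore 4 | h(p+1).
By induction, the statement is established for all m ≥ 1.
Therefore the largest such d is 4.

d = 4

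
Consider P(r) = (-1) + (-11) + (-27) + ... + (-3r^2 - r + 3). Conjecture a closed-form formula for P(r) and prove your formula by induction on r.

We claim P(r) = -r(r^2 + 2r - 2) for all r ≥ 1.
Base step (r = 1): P(1) = -1, and the closed form gives -1. They agree.
For the inductive step, assume it holds for an arbitrary i ≥ 1, so P(i) = i(-i^2 - 2i + 2).
Then P(i+1) = P(i) + (-i - 3(i + 1)^2 + 2) = (i(-i^2 - 2i + 2)) + (-i - 3(i + 1)^2 + 2).
Simplifying, P(i+1) = -(i + 1)(i^2 + 4i + 1) = -(i+1)((i+1)^2 + 2(i+1) - 2),
which is the closed form with r = i+1.
By induction, the statement is established for all r ≥ 1.

P(r) = -r(r^2 + 2r - 2)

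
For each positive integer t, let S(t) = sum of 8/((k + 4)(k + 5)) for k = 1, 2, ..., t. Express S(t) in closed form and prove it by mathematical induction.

S(t) = 8t/(5(t + 5))

We claim S(t) = 8t/(5(t + 5)) for all t ≥ 1.
When t = 1: S(1) = 4/15, and the closed form gives 4/15. They agree.
Suppose the result is true for t = k, so S(k) = 8k/(5(k + 5)).
Then S(k+1) = S(k) + (8/((k + 5)(k + 6))) = (8k/(5(k + 5))) + (8/((k + 5)(k + 6))).
Simplifying, S(k+1) = 8(k + 1)/(5(k + 6)) = 8(k+1)/(5((k+1) + 5)),
which is the closed form with t = k+1.
By the principle of mathematical induction, the result holds for all t ≥ 1.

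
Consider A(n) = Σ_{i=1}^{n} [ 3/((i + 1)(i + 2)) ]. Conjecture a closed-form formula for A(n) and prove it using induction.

We claim A(n) = 3n/(2(n + 2)) for all n ≥ 1.
When n = 1: A(1) = 1/2, and the closed form gives 1/2. They agree.
Inductive step: suppose the statement holds for some i ≥ 1, so A(i) = 3i/(2(i + 2)).
Then A(i+1) = A(i) + (3/((i + 2)(i + 3))) = (3i/(2(i + 2))) + (3/((i + 2)(i + 3))).
Simplifying, A(i+1) = 3(i + 1)/(2(i + 3)) = 3(i+1)/(2((i+1) + 2)),
which is the closed form with n = i+1.
By induction, the statement is established for all n ≥ 1.

A(n) = 3n/(2(n + 2))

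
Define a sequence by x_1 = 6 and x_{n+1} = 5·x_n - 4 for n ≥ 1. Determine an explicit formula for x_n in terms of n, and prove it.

x_n = 5^n + 1

Computing the first terms: x_1 = 6, x_2 = 26, x_3 = 126. This suggests x_n = 5^n + 1.
When n = 1: the formula gives 6 = 6 = x_1.
For the inductive step, assume it holds for an arbitrary p ≥ 1, so x_p = 5^p + 1.
Then x_{p+1} = 5·x_p - 4 = 5·(5^p + 1) - 4 = 5^(p + 1) + 1,
which is the claimed formula at n = p+1.
Hence, by induction on n, the claim holds for every n ≥ 1.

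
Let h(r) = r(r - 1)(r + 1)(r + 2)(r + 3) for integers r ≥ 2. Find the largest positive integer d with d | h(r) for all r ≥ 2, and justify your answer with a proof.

d = 120

Computing the first values: h(2) = 120 and h(3) = 720; gcd(120, 720) = 120, so d ≤ 120.
We prove 120 | r(r - 1)(r + 1)(r + 2)(r + 3) for all r ≥ 2 by induction on r.
Base case (r = 2): h(2) = 120 = 120·(1), so 120 | h(2).
For the inductive step, assume it holds for an arbitrary k ≥ 2, i.e. 120 | h(k). Then
h(k+1) − h(k) = k·(k+1)·(k+2)·(k+3)·(k+4) − (k-1)·k·(k+1)·(k+2)·(k+3) = k·(k+1)·(k+2)·(k+3)·[(k+4) − (k-1)] = 5·k·(k+1)·(k+2)·(k+3). The product of 4 consecutive integers is divisible by (4)! = 24, so h(k+1) − h(k) is divisible by 5·24 = 120. By the inductive hypothesis 120 | h(k), hence 120 | h(k+1).
By induction, the statement is established for all r ≥ 2.
Therefore the largest such d is 120.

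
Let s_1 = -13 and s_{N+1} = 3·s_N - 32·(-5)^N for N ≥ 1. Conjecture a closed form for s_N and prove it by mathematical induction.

Computing the first terms: s_1 = -13, s_2 = 121, s_3 = -437. This suggests s_N = 4(-5)^N + 7·3^(N - 1).
When N = 1: the formula gives -13 = -13 = s_1.
Inductive step: suppose the statement holds for some j ≥ 1, so s_j = 4(-5)^j + 7·3^(j - 1).
Then s_{j+1} = 3·s_j - 32·(-5)^j = 3·(4(-5)^j + 7·3^(j - 1)) - 32·(-5)^j = 4(-5)^(j + 1) + 7·3^j = 4(-5)^(j+1) + 7·3^((j+1) - 1),
which is the claimed formula at N = j+1.
By induction, the statement is established for all N ≥ 1.

s_N = 4(-5)^N + 7·3^(N - 1)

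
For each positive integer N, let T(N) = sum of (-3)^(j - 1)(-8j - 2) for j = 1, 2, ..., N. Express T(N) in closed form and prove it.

We claim T(N) = (-3)^N(2N + 1) - 1 for all N ≥ 1.
When N = 1: T(1) = -10, and the closed form gives -10. They agree.
For the inductive step, assume it holds for an arbitrary j ≥ 1, so T(j) = (-3)^j(2j + 1) - 1.
Then T(j+1) = T(j) + ((-3)^j(-8j - 10)) = ((-3)^j(2j + 1) - 1) + ((-3)^j(-8j - 10)).
Simplifying, T(j+1) = -6(-3)^j·j - 9(-3)^j - 1 = (-3)^(j+1)(2(j+1) + 1) - 1,
which is the closed form with N = j+1.
By the principle of mathematical induction, the result holds for all N ≥ 1.

T(N) = (-3)^N(2N + 1) - 1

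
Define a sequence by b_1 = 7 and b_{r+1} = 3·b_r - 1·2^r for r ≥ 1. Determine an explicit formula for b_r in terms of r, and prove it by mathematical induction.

Computing the first terms: b_1 = 7, b_2 = 19, b_3 = 53. This suggests b_r = 2^r + 5·3^(r - 1).
When r = 1: the formula gives 7 = 7 = b_1.
Inductive step: suppose the statement holds for some k ≥ 1, so b_k = 2^k + 5·3^(k - 1).
Then b_{k+1} = 3·b_k - 1·2^k = 3·(2^k + 5·3^(k - 1)) - 1·2^k = 2^(k + 1) + 5·3^k = 2^(k+1) + 5·3^((k+1) - 1),
which is the claimed formula at r = k+1.
This completes the induction.

b_r = 2^r + 5·3^(r - 1)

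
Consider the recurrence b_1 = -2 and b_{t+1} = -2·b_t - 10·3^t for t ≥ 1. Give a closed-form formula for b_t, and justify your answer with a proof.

b_t = (-2)^(t + 1) - 2·3^t

Computing the first terms: b_1 = -2, b_2 = -26, b_3 = -38. This suggests b_t = (-2)^(t + 1) - 2·3^t.
For the base case t = 1: the formula gives -2 = -2 = b_1.
Suppose the result is true for t = k, so b_k = (-2)^(k + 1) - 2·3^k.
Then b_{k+1} = -2·b_k - 10·3^k = -2·((-2)^(k + 1) - 2·3^k) - 10·3^k = (-2)^(k + 2) - 2·3^(k + 1) = (-2)^((k+1) + 1) - 2·3^(k+1),
which is the claimed formula at t = k+1.
Hence, by induction on t, the claim holds for every t ≥ 1.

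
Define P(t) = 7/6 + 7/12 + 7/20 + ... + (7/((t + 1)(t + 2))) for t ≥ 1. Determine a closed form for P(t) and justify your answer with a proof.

We claim P(t) = 7t/(2(t + 2)) for all t ≥ 1.
When t = 1: P(1) = 7/6, and the closed form gives 7/6. They agree.
For the inductive step, assume it holds for an arbitrary j ≥ 1, so P(j) = 7j/(2(j + 2)).
Then P(j+1) = P(j) + (7/((j + 2)(j + 3))) = (7j/(2(j + 2))) + (7/((j + 2)(j + 3))).
Simplifying, P(j+1) = 7(j + 1)/(2(j + 3)) = 7(j+1)/(2((j+1) + 2)),
which is the closed form with t = j+1.
Hence, by induction on t, the claim holds for every t ≥ 1.

P(t) = 7t/(2(t + 2))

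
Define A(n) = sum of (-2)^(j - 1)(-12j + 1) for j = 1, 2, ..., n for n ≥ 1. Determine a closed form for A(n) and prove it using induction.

A(n) = (-2)^n(4n + 1) - 1

We claim A(n) = (-2)^n(4n + 1) - 1 for all n ≥ 1.
When n = 1: A(1) = -11, and the closed form gives -11. They agree.
Suppose the result is true for n = j, so A(j) = (-2)^j(4j + 1) - 1.
Then A(j+1) = A(j) + ((-2)^j(-12j - 11)) = ((-2)^j(4j + 1) - 1) + ((-2)^j(-12j - 11)).
Simplifying, A(j+1) = -8(-2)^j·j - 10(-2)^j - 1 = (-2)^(j+1)(4(j+1) + 1) - 1,
which is the closed form with n = j+1.
By induction, the statement is established for all n ≥ 1.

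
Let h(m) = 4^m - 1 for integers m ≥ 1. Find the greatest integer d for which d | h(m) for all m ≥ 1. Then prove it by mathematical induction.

d = 3

Computing the first values: h(1) = 3 and h(2) = 15; gcd(3, 15) = 3, so d ≤ 3.
We prove 3 | 4^m - 1 for all m ≥ 1 by induction on m.
Base step (m = 1): h(1) = 3 = 3·(1), so 3 | h(1).
Suppose the result is true for m = i, i.e. 3 | h(i). Then
4^{i+1} − 1^{i+1} = 4·4^i − 1·1^i = 4·(4^i − 1^i) + (3)·1^i. The first term is divisible by 3 by the inductive hypothesis, and the second term (3)·1^i is divisible by 3 since 3 | 3. Hence 3 | h(i+1).
This completes the induction.
Therefore the largest such d is 3.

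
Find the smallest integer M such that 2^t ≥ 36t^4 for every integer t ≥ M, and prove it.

At t = 23: 8388608 < 10074276, so the inequality fails and M ≥ 24. We prove 2^t ≥ 36t^4 for all t ≥ 24.
Base case (t = 24): 2^t = 16777216 and 36t^4 = 11943936, so 16777216 ≥ 11943936.
For the inductive step, assume it holds for an arbitrary p ≥ 24, so 2^p ≥ 36p^4.
Then 2^(p + 1) = 2·(2^p) ≥ 2·(36p^4).
Also, for p ≥ 24 we have 2·(36p^4) ≥ 36(p+1)^4, since 2 ≥ (1 + 1/p)^4 for all p ≥ 24.
Combining, 2^(p + 1) ≥ 36(p+1)^4.
By induction, the statement is established for all t ≥ 24.
Hence the smallest such M is 24.

M = 24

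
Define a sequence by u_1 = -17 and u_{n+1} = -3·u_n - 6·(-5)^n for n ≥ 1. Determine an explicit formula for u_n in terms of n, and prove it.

Computing the first terms: u_1 = -17, u_2 = 81, u_3 = -393. This suggests u_n = -2(-3)^(n - 1) + 3(-5)^n.
Base step (n = 1): the formula gives -17 = -17 = u_1.
Inductive step: suppose the statement holds for some p ≥ 1, so u_p = -2(-3)^(p - 1) + 3(-5)^p.
Then u_{p+1} = -3·u_p - 6·(-5)^p = -3·(-2(-3)^(p - 1) + 3(-5)^p) - 6·(-5)^p = -2(-3)^p + 3(-5)^(p + 1) = -2(-3)^((p+1) - 1) + 3(-5)^(p+1),
which is the claimed formula at n = p+1.
By the principle of mathematical induction, the result holds for all n ≥ 1.

u_n = -2(-3)^(n - 1) + 3(-5)^n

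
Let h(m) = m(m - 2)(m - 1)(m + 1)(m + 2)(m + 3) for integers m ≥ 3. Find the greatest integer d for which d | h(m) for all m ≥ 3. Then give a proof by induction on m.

Computing the first values: h(3) = 720 and h(4) = 5040; gcd(720, 5040) = 720, so d ≤ 720.
We prove 720 | m(m - 2)(m - 1)(m + 1)(m + 2)(m + 3) for all m ≥ 3 by induction on m.
For the base case m = 3: h(3) = 720 = 720·(1), so 720 | h(3).
Inductive step: assume the claim holds for m = j, i.e. 720 | h(j). Then
h(j+1) − h(j) = (j-1)·j·(j+1)·(j+2)·(j+3)·(j+4) − (j-2)·(j-1)·j·(j+1)·(j+2)·(j+3) = (j-1)·j·(j+1)·(j+2)·(j+3)·[(j+4) − (j-2)] = 6·(j-1)·j·(j+1)·(j+2)·(j+3). The product of 5 consecutive integers is divisible by (5)! = 120, so h(j+1) − h(j) is divisible by 6·120 = 720. By the inductive hypothesis 720 | h(j), hence 720 | h(j+1).
By induction, the statement is established for all m ≥ 3.
Therefore the largest such d is 720.

d = 720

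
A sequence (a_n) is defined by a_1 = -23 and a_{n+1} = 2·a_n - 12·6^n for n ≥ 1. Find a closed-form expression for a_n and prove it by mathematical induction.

a_n = -5·2^(n - 1) - 3·6^n

Computing the first terms: a_1 = -23, a_2 = -118, a_3 = -668. This suggests a_n = -5·2^(n - 1) - 3·6^n.
For the base case n = 1: the formula gives -23 = -23 = a_1.
Inductive step: assume the claim holds for n = r, so a_r = -5·2^(r - 1) - 3·6^r.
Then a_{r+1} = 2·a_r - 12·6^r = 2·(-5·2^(r - 1) - 3·6^r) - 12·6^r = -5·2^r - 3·6^(r + 1) = -5·2^((r+1) - 1) - 3·6^(r+1),
which is the claimed formula at n = r+1.
By induction, the statement is established for all n ≥ 1.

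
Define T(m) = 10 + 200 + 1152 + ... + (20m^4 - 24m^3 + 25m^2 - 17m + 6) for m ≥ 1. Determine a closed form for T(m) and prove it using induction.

T(m) = m(4m^4 + 4m^3 + 3m^2 - 2m + 1)

We claim T(m) = m(4m^4 + 4m^3 + 3m^2 - 2m + 1) for all m ≥ 1.
Base case (m = 1): T(1) = 10, and the closed form gives 10. They agree.
For the inductive step, assume it holds for an arbitrary r ≥ 1, so T(r) = r(4r^4 + 4r^3 + 3r^2 - 2r + 1).
Then T(r+1) = T(r) + (20r^4 + 56r^3 + 73r^2 + 41r + 10) = (r(4r^4 + 4r^3 + 3r^2 - 2r + 1)) + (20r^4 + 56r^3 + 73r^2 + 41r + 10).
Simplifying, T(r+1) = (r + 1)(4r^4 + 20r^3 + 39r^2 + 32r + 10) = (r+1)(4(r+1)^4 + 4(r+1)^3 + 3(r+1)^2 - 2(r+1) + 1),
which is the closed form with m = r+1.
Hence, by induction on m, the claim holds for every m ≥ 1.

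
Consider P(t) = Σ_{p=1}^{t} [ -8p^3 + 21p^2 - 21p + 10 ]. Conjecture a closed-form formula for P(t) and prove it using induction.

We claim P(t) = -t(2t - 3)(t^2 + 1) for all t ≥ 1.
For the base case t = 1: P(1) = 2, and the closed form gives 2. They agree.
Inductive step: suppose the statement holds for some p ≥ 1, so P(p) = p(-2p^3 + 3p^2 - 2p + 3).
Then P(p+1) = P(p) + (-8p^3 - 3p^2 - 3p + 2) = (p(-2p^3 + 3p^2 - 2p + 3)) + (-8p^3 - 3p^2 - 3p + 2).
Simplifying, P(p+1) = -(p + 1)(2p - 1)(p^2 + 2p + 2) = -(p+1)(2(p+1) - 3)((p+1)^2 + 1),
which is the closed form with t = p+1.
Hence, by induction on t, the claim holds for every t ≥ 1.

P(t) = -t(2t - 3)(t^2 + 1)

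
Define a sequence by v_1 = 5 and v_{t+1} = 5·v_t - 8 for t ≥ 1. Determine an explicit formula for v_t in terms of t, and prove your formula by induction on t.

Computing the first terms: v_1 = 5, v_2 = 17, v_3 = 77. This suggests v_t = 3·5^(t - 1) + 2.
Base case (t = 1): the formula gives 5 = 5 = v_1.
Inductive step: assume the claim holds for t = j, so v_j = 3·5^(j - 1) + 2.
Then v_{j+1} = 5·v_j - 8 = 5·(3·5^(j - 1) + 2) - 8 = 3·5^j + 2 = 3·5^((j+1) - 1) + 2,
which is the claimed formula at t = j+1.
This completes the induction.

v_t = 3·5^(t - 1) + 2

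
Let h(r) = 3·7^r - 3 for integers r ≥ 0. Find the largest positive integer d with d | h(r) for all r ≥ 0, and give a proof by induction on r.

d = 18

Computing the first values: h(0) = 0 and h(1) = 18; gcd(0, 18) = 18, so d ≤ 18.
We prove 18 | 3·7^r - 3 for all r ≥ 0 by induction on r.
When r = 0: h(0) = 0 = 18·(0), so 18 | h(0).
For the inductive step, assume it holds for an arbitrary p ≥ 0, i.e. 18 | h(p). Then
h(p+1) = 3·7^(p+1) - 3 = 7·(3·7^p - 3) + 18 = 7·h(p) + 18. The first term is divisible by 18 by the inductive hypothesis, and 18 is divisible by 18. Hence 18 | h(p+1).
By induction, the statement is established for all r ≥ 0.
Therefore the largest such d is 18.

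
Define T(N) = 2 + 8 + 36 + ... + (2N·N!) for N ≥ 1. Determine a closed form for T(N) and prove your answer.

T(N) = 2(N + 1)! - 2

We claim T(N) = 2(N + 1)! - 2 for all N ≥ 1.
Base step (N = 1): T(1) = 2, and the closed form gives 2. They agree.
Suppose the result is true for N = m, so T(m) = 2(m + 1)! - 2.
Then T(m+1) = T(m) + (2(m + 1)(m + 1)!) = (2(m + 1)! - 2) + (2(m + 1)(m + 1)!).
Simplifying, T(m+1) = 2((m+1) + 1)! - 2,
which is the closed form with N = m+1.
By the principle of mathematical induction, the result holds for all N ≥ 1.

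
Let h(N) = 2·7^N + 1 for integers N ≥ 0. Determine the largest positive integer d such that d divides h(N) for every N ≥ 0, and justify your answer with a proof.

d = 3

Computing the first values: h(0) = 3 and h(1) = 15; gcd(3, 15) = 3, so d ≤ 3.
We prove 3 | 2·7^N + 1 for all N ≥ 0 by induction on N.
For the base case N = 0: h(0) = 3 = 3·(1), so 3 | h(0).
Inductive step: assume the claim holds for N = i, i.e. 3 | h(i). Then
h(i+1) = 2·7^(i+1) + 1 = 7·(2·7^i + 1) - 6 = 7·h(i) - 6. The first term is divisible by 3 by the inductive hypothesis, and -6 is divisible by 3. Hence 3 | h(i+1).
By the principle of mathematical induction, the result holds for all N ≥ 0.
Therefore the largest such d is 3.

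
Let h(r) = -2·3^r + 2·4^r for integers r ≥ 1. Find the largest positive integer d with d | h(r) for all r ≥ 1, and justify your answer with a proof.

d = 2

Computing the first values: h(1) = 2 and h(2) = 14; gcd(2, 14) = 2, so d ≤ 2.
We prove 2 | -2·3^r + 2·4^r for all r ≥ 1 by induction on r.
When r = 1: h(1) = 2 = 2·(1), so 2 | h(1).
Inductive step: assume the claim holds for r = m, i.e. 2 | h(m). Then
h(m+1) − 4·h(m) = (-2·3^(m+1) + 2·4^(m+1)) − 4·(-2·3^m + 2·4^m) = (-2)·3^m·(3 − 4) = (2)·3^m. Since 2 | h(m) by the inductive hypothesis, 2 | 4·h(m); and 2 | 2 since 2 = 2·1. Therefore 2 | h(m+1).
This completes the induction.
Therefore the largest such d is 2.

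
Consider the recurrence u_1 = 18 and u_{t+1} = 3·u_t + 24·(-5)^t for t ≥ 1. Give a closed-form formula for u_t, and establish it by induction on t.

u_t = -3(-5)^t + 3^t

Computing the first terms: u_1 = 18, u_2 = -66, u_3 = 402. This suggests u_t = -3(-5)^t + 3^t.
When t = 1: the formula gives 18 = 18 = u_1.
Inductive step: assume the claim holds for t = m, so u_m = -3(-5)^m + 3^m.
Then u_{m+1} = 3·u_m + 24·(-5)^m = 3·(-3(-5)^m + 3^m) + 24·(-5)^m = -3(-5)^(m + 1) + 3^(m + 1),
which is the claimed formula at t = m+1.
This completes the induction.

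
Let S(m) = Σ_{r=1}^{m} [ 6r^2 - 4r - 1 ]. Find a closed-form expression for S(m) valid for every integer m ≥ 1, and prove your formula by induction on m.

We claim S(m) = m(2m^2 + m - 2) for all m ≥ 1.
Base step (m = 1): S(1) = 1, and the closed form gives 1. They agree.
For the inductive step, assume it holds for an arbitrary r ≥ 1, so S(r) = r(2r^2 + r - 2).
Then S(r+1) = S(r) + (6r^2 + 8r + 1) = (r(2r^2 + r - 2)) + (6r^2 + 8r + 1).
Simplifying, S(r+1) = (r + 1)(2r^2 + 5r + 1) = (r+1)(2(r+1)^2 + (r+1) - 2),
which is the closed form with m = r+1.
By induction, the statement is established for all m ≥ 1.

S(m) = m(2m^2 + m - 2)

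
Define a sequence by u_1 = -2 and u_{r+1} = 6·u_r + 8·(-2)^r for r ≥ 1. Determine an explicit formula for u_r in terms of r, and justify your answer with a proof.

u_r = -(-2)^r - 4·6^(r - 1)

Computing the first terms: u_1 = -2, u_2 = -28, u_3 = -136. This suggests u_r = -(-2)^r - 4·6^(r - 1).
When r = 1: the formula gives -2 = -2 = u_1.
For the inductive step, assume it holds for an arbitrary k ≥ 1, so u_k = -(-2)^k - 4·6^(k - 1).
Then u_{k+1} = 6·u_k + 8·(-2)^k = 6·(-(-2)^k - 4·6^(k - 1)) + 8·(-2)^k = -(-2)^(k + 1) - 4·6^k = -(-2)^(k+1) - 4·6^((k+1) - 1),
which is the claimed formula at r = k+1.
By the principle of mathematical induction, the result holds for all r ≥ 1.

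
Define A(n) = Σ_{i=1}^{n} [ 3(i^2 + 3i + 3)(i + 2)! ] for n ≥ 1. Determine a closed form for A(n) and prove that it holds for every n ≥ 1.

We claim A(n) = (3n + 3)(n + 3)! - 18 for all n ≥ 1.
Base step (n = 1): A(1) = 126, and the closed form gives 126. They agree.
Inductive step: suppose the statement holds for some i ≥ 1, so A(i) = (3i + 3)(i + 3)! - 18.
Then A(i+1) = A(i) + (3(i^2 + 5i + 7)(i + 3)!) = ((3i + 3)(i + 3)! - 18) + (3(i^2 + 5i + 7)(i + 3)!).
Simplifying, A(i+1) = (3(i+1) + 3)((i+1) + 3)! - 18,
which is the closed form with n = i+1.
This completes the induction.

A(n) = (3n + 3)(n + 3)! - 18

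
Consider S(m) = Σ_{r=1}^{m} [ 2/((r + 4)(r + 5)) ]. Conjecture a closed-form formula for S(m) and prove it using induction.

We claim S(m) = 2m/(5(m + 5)) for all m ≥ 1.
When m = 1: S(1) = 1/15, and the closed form gives 1/15. They agree.
Suppose the result is true for m = r, so S(r) = 2r/(5(r + 5)).
Then S(r+1) = S(r) + (2/((r + 5)(r + 6))) = (2r/(5(r + 5))) + (2/((r + 5)(r + 6))).
Simplifying, S(r+1) = 2(r + 1)/(5(r + 6)) = 2(r+1)/(5((r+1) + 5)),
which is the closed form with m = r+1.
By induction, the statement is established for all m ≥ 1.

S(m) = 2m/(5(m + 5))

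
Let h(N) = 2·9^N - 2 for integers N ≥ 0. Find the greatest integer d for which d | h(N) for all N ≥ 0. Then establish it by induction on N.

d = 16

Computing the first values: h(0) = 0 and h(1) = 16; gcd(0, 16) = 16, so d ≤ 16.
We prove 16 | 2·9^N - 2 for all N ≥ 0 by induction on N.
When N = 0: h(0) = 0 = 16·(0), so 16 | h(0).
Inductive step: suppose the statement holds for some j ≥ 0, i.e. 16 | h(j). Then
h(j+1) = 2·9^(j+1) - 2 = 9·(2·9^j - 2) + 16 = 9·h(j) + 16. The first term is divisible by 16 by the inductive hypothesis, and 16 is divisible by 16. Hence 16 | h(j+1).
By induction, the statement is established for all N ≥ 0.
Therefore the largest such d is 16.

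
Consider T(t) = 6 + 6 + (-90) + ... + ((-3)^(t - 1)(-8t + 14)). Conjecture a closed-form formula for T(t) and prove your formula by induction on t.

We claim T(t) = (-3)^t(2t - 3) + 3 for all t ≥ 1.
Base case (t = 1): T(1) = 6, and the closed form gives 6. They agree.
Inductive step: suppose the statement holds for some i ≥ 1, so T(i) = (-3)^i(2i - 3) + 3.
Then T(i+1) = T(i) + ((-3)^i(-8i + 6)) = ((-3)^i(2i - 3) + 3) + ((-3)^i(-8i + 6)).
Simplifying, T(i+1) = -6(-3)^i·i + 3(-3)^i + 3 = (-3)^(i+1)(2(i+1) - 3) + 3,
which is the closed form with t = i+1.
Hence, by induction on t, the claim holds for every t ≥ 1.

T(t) = (-3)^t(2t - 3) + 3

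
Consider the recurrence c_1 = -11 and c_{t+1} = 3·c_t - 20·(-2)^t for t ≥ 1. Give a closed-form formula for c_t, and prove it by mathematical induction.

c_t = (-2)^(t + 2) - 3^t

Computing the first terms: c_1 = -11, c_2 = 7, c_3 = -59. This suggests c_t = (-2)^(t + 2) - 3^t.
When t = 1: the formula gives -11 = -11 = c_1.
For the inductive step, assume it holds for an arbitrary i ≥ 1, so c_i = (-2)^(i + 2) - 3^i.
Then c_{i+1} = 3·c_i - 20·(-2)^i = 3·((-2)^(i + 2) - 3^i) - 20·(-2)^i = (-2)^(i + 3) - 3^(i + 1) = (-2)^((i+1) + 2) - 3^(i+1),
which is the claimed formula at t = i+1.
Hence, by induction on t, the claim holds for every t ≥ 1.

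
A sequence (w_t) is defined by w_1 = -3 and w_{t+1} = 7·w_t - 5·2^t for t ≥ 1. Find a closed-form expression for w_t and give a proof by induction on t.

Computing the first terms: w_1 = -3, w_2 = -31, w_3 = -237. This suggests w_t = 2^t - 5·7^(t - 1).
Base case (t = 1): the formula gives -3 = -3 = w_1.
Inductive step: assume the claim holds for t = i, so w_i = 2^i - 5·7^(i - 1).
Then w_{i+1} = 7·w_i - 5·2^i = 7·(2^i - 5·7^(i - 1)) - 5·2^i = 2^(i + 1) - 5·7^i = 2^(i+1) - 5·7^((i+1) - 1),
which is the claimed formula at t = i+1.
This completes the induction.

w_t = 2^t - 5·7^(t - 1)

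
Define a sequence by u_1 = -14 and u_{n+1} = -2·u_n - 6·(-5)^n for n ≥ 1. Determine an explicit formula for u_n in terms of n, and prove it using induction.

u_n = -(-2)^(n + 1) + 2(-5)^n

Computing the first terms: u_1 = -14, u_2 = 58, u_3 = -266. This suggests u_n = -(-2)^(n + 1) + 2(-5)^n.
Base step (n = 1): the formula gives -14 = -14 = u_1.
For the inductive step, assume it holds for an arbitrary r ≥ 1, so u_r = -(-2)^(r + 1) + 2(-5)^r.
Then u_{r+1} = -2·u_r - 6·(-5)^r = -2·(-(-2)^(r + 1) + 2(-5)^r) - 6·(-5)^r = -(-2)^(r + 2) + 2(-5)^(r + 1) = -(-2)^((r+1) + 1) + 2(-5)^(r+1),
which is the claimed formula at n = r+1.
By induction, the statement is established for all n ≥ 1.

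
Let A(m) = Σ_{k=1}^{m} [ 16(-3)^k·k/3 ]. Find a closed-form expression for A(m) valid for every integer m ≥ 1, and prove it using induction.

A(m) = (-3)^m(4m + 1) - 1

We claim A(m) = (-3)^m(4m + 1) - 1 for all m ≥ 1.
When m = 1: A(1) = -16, and the closed form gives -16. They agree.
Inductive step: suppose the statement holds for some k ≥ 1, so A(k) = (-3)^k(4k + 1) - 1.
Then A(k+1) = A(k) + (16(-3)^k(-k - 1)) = ((-3)^k(4k + 1) - 1) + (16(-3)^k(-k - 1)).
Simplifying, A(k+1) = -12(-3)^k·k - 15(-3)^k - 1 = (-3)^(k+1)(4(k+1) + 1) - 1,
which is the closed form with m = k+1.
Hence, by induction on m, the claim holds for every m ≥ 1.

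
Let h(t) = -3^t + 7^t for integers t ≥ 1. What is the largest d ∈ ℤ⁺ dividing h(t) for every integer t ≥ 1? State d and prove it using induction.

Computing the first values: h(1) = 4 and h(2) = 40; gcd(4, 40) = 4, so d ≤ 4.
We prove 4 | -3^t + 7^t for all t ≥ 1 by induction on t.
When t = 1: h(1) = 4 = 4·(1), so 4 | h(1).
Inductive step: assume the claim holds for t = m, i.e. 4 | h(m). Then
7^{m+1} − 3^{m+1} = 7·7^m − 3·3^m = 7·(7^m − 3^m) + (4)·3^m. The first term is divisible by 4 by the inductive hypothesis, and the second term (4)·3^m is divisible by 4 since 4 | 4. Hence 4 | h(m+1).
Hence, by induction on t, the claim holds for every t ≥ 1.
Therefore the largest such d is 4.

d = 4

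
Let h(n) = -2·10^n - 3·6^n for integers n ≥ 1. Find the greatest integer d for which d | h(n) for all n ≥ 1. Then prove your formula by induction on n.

Computing the first values: h(1) = -38 and h(2) = -308; gcd(-38, -308) = 2, so d ≤ 2.
We prove 2 | -2·10^n - 3·6^n for all n ≥ 1 by induction on n.
Base case (n = 1): h(1) = -38 = 2·(-19), so 2 | h(1).
Suppose the result is true for n = p, i.e. 2 | h(p). Then
h(p+1) − 10·h(p) = (-2·10^(p+1) - 3·6^(p+1)) − 10·(-2·10^p - 3·6^p) = (-3)·6^p·(6 − 10) = (12)·6^p. Since 2 | h(p) by the inductive hypothesis, 2 | 10·h(p); and 2 | 12 since 12 = 2·6. Therefore 2 | h(p+1).
This completes the induction.
Therefore the largest such d is 2.

d = 2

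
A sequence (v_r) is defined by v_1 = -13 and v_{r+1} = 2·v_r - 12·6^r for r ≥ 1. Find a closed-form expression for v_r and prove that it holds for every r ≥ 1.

Computing the first terms: v_1 = -13, v_2 = -98, v_3 = -628. This suggests v_r = 5·2^(r - 1) - 3·6^r.
Base step (r = 1): the formula gives -13 = -13 = v_1.
Suppose the result is true for r = m, so v_m = 5·2^(m - 1) - 3·6^m.
Then v_{m+1} = 2·v_m - 12·6^m = 2·(5·2^(m - 1) - 3·6^m) - 12·6^m = 5·2^m - 3·6^(m + 1) = 5·2^((m+1) - 1) - 3·6^(m+1),
which is the claimed formula at r = m+1.
Hence, by induction on r, the claim holds for every r ≥ 1.

v_r = 5·2^(r - 1) - 3·6^r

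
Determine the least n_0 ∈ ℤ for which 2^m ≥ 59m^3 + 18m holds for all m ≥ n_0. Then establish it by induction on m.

n_0 = 19

At m = 18: 262144 < 344412, so the inequality fails and n_0 ≥ 19. We prove 2^m ≥ 59m^3 + 18m for all m ≥ 19.
Base step (m = 19): 2^m = 524288 and 59m^3 + 18m = 405023, so 524288 ≥ 405023.
Suppose the result is true for m = r, so 2^r ≥ 59r^3 + 18r.
Then 2^(r + 1) = 2·(2^r) ≥ 2·(59r^3 + 18r).
Also, for r ≥ 19 we have 2·(59r^3 + 18r) ≥ 59(r+1)^3 + 18(r+1), since 2·(59r^3 + 18r) − (59(r+1)^3 + 18(r+1)) = 59r^3 - 177r^2 - 159r - 77, which is nonnegative for all r ≥ 19.
Combining, 2^(r + 1) ≥ 59(r+1)^3 + 18(r+1).
Hence, by induction on m, the claim holds for every m ≥ 19.
Hence the smallest such n_0 is 19.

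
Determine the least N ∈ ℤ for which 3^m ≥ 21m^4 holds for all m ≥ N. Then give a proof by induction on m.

N = 12

At m = 11: 177147 < 307461, so the inequality fails and N ≥ 12. We prove 3^m ≥ 21m^4 for all m ≥ 12.
Base case (m = 12): 3^m = 531441 and 21m^4 = 435456, so 531441 ≥ 435456.
For the inductive step, assume it holds for an arbitrary j ≥ 12, so 3^j ≥ 21j^4.
Then 3^(j + 1) = 3·(3^j) ≥ 3·(21j^4).
Also, for j ≥ 12 we have 3·(21j^4) ≥ 21(j+1)^4, since 3 ≥ (1 + 1/j)^4 for all j ≥ 12.
Combining, 3^(j + 1) ≥ 21(j+1)^4.
This completes the induction.
Hence the smallest such N is 12.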